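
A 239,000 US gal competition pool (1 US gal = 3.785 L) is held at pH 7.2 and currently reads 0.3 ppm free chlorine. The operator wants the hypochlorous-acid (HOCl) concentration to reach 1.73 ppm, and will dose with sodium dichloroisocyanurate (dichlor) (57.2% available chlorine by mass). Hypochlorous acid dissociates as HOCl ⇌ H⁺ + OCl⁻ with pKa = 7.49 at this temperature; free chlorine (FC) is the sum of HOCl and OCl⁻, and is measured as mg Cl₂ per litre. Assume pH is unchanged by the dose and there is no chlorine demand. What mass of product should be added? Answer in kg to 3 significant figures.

3.66 kg

Volume: 239,000 US gal × 3.785 L/gal = 904,615 L.
[OCl⁻]/[HOCl] = 10^(pH − pKa) = 10^(7.2 − 7.49) = 0.5129; fraction as HOCl = 1/(1 + 0.5129) = 0.661.
Free chlorine required for 1.73 ppm HOCl: 1.73 / 0.661 = 2.617 ppm.
FC to add: 2.617 − 0.3 = 2.317 mg/L as Cl₂.
Cl₂ equivalent: 2.317 mg/L × 904,615 L = 2096 g.
Product at 57.2% available Cl: 2096 / 0.572 = 3665 g.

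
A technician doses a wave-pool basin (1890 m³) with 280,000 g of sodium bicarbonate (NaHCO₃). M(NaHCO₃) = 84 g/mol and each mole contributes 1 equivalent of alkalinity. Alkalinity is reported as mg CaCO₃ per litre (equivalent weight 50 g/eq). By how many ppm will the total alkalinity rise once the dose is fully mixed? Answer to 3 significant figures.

Volume: 1890 m³ = 1,890,000 L.
Moles of NaHCO₃: 280,000 g ÷ 84 g/mol = 3333 mol → 3333 eq of alkalinity.
As CaCO₃: 3333 eq × 50 g/eq = 166,700 g.
Rise: 166,700 g / 1,890,000 L × 1000 = 88.18 mg/L.

88.2 ppm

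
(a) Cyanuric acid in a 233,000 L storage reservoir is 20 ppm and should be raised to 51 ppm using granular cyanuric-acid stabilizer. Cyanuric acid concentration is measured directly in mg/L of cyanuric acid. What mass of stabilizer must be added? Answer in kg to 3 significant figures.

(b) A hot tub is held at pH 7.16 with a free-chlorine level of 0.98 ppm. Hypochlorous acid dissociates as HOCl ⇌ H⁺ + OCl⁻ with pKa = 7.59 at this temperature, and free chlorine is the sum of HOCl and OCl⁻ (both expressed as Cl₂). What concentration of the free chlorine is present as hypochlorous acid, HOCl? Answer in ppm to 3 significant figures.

(a) CYA to add: (51 − 20) = 31 mg/L × 233,000 L = 7223 g cyanuric acid.

(b) [OCl⁻]/[HOCl] = 10^(pH − pKa) = 10^(7.16 − 7.59) = 10^-0.43 = 0.3715.
(b) Fraction as HOCl = 1 / (1 + 0.3715) = 0.7291.
(b) HOCl = 0.7291 × 0.98 ppm = 0.7145 ppm.

(a) 7.22 kg; (b) 0.715 ppm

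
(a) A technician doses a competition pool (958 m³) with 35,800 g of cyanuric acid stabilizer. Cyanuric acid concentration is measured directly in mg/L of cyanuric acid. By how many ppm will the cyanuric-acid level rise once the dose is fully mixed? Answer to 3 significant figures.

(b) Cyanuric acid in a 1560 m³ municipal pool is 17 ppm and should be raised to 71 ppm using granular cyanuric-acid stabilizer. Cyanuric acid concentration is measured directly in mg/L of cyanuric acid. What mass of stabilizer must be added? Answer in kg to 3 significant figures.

(a) Volume: 958 m³ = 958,000 L.
(a) Rise: 35,800 g / 958,000 L × 1000 = 37.37 mg/L.

(b) Volume: 1560 m³ = 1,560,000 L.
(b) CYA to add: (71 − 17) = 54 mg/L × 1,560,000 L = 84,240 g cyanuric acid.

(a) 37.4 ppm; (b) 84.2 kg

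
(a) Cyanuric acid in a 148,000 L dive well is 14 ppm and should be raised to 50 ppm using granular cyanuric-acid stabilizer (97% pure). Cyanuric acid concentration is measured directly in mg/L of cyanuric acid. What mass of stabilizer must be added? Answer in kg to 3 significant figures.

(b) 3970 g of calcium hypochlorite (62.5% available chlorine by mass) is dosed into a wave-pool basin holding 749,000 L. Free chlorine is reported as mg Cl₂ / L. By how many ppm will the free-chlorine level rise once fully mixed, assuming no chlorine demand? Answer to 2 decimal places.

(a) CYA to add: (50 − 14) = 36 mg/L × 148,000 L = 5328 g cyanuric acid.
(a) At 97% purity: 5328 / 0.97 = 5493 g product.

(b) Available chlorine delivered: 3970 g × 0.625 = 2481 g as Cl₂.
(b) Concentration rise: 2481 g / 749,000 L = 3.313 mg/L = 3.31 ppm.

(a) 5.49 kg; (b) 3.31 ppm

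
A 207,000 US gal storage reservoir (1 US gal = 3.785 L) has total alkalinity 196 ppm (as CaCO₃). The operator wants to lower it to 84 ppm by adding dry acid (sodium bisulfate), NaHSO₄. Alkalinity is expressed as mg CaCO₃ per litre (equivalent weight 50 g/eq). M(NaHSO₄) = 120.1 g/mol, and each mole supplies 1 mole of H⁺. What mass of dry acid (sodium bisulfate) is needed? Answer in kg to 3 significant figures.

211 kg

Volume: 207,000 US gal × 3.785 L/gal = 783,495 L.
Alkalinity to neutralize: (196 − 84) = 112 mg/L as CaCO₃ × 783,495 L = 87,750 g as CaCO₃.
Equivalents of H⁺ required: 87,750 ÷ 50 g/eq = 1755 eq = 1755 mol NaHSO₄.
Mass of NaHSO₄: 1755 × 120.1 = 210,800 g.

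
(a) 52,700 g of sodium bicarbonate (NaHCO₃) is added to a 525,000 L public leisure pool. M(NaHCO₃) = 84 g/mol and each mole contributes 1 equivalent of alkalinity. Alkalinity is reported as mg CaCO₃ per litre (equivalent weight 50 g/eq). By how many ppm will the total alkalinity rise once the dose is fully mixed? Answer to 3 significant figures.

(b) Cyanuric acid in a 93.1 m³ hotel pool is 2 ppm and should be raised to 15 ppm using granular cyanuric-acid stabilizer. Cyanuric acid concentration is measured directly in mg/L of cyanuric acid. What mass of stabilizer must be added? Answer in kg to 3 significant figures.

(a) Moles of NaHCO₃: 52,700 g ÷ 84 g/mol = 627.4 mol → 627.4 eq of alkalinity.
(a) As CaCO₃: 627.4 eq × 50 g/eq = 31,370 g.
(a) Rise: 31,370 g / 525,000 L × 1000 = 59.75 mg/L.

(b) Volume: 93.1 m³ = 93,100 L.
(b) CYA to add: (15 − 2) = 13 mg/L × 93,100 L = 1210 g cyanuric acid.

(a) 59.8 ppm; (b) 1.21 kg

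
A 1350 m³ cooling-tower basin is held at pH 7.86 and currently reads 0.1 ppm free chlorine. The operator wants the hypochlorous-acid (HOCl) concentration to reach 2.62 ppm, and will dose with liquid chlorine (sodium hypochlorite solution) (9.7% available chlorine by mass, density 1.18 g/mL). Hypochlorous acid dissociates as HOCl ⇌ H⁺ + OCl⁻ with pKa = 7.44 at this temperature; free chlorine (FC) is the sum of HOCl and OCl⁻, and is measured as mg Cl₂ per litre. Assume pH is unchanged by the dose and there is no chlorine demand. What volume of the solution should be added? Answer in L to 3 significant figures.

111 L

Volume: 1350 m³ = 1,350,000 L.
[OCl⁻]/[HOCl] = 10^(pH − pKa) = 10^(7.86 − 7.44) = 2.63; fraction as HOCl = 1/(1 + 2.63) = 0.2755.
Free chlorine required for 2.62 ppm HOCl: 2.62 / 0.2755 = 9.511 ppm.
FC to add: 9.511 − 0.1 = 9.411 mg/L as Cl₂.
Cl₂ equivalent: 9.411 mg/L × 1,350,000 L = 12,710 g.
Product at 9.7% available Cl: 12,710 / 0.097 = 131,000 g.
Volume: 131,000 g ÷ 1.18 g/mL = 111,000 mL.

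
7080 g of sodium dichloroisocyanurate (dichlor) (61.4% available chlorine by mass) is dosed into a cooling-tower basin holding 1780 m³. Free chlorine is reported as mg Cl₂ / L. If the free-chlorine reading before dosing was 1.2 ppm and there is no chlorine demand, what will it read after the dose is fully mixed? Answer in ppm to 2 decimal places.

3.64 ppm

Volume: 1780 m³ = 1,780,000 L.
Available chlorine delivered: 7080 g × 0.614 = 4347 g as Cl₂.
Concentration rise: 4347 g / 1,780,000 L = 2.442 mg/L = 2.44 ppm.
Final FC: 1.2 + 2.44 = 3.64 ppm.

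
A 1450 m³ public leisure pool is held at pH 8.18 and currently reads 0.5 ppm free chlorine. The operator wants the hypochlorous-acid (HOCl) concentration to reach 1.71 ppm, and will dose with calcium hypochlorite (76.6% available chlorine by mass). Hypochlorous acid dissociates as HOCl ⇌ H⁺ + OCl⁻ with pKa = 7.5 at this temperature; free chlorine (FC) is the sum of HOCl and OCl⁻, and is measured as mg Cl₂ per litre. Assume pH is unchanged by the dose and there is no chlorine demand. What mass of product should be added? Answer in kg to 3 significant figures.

17.8 kg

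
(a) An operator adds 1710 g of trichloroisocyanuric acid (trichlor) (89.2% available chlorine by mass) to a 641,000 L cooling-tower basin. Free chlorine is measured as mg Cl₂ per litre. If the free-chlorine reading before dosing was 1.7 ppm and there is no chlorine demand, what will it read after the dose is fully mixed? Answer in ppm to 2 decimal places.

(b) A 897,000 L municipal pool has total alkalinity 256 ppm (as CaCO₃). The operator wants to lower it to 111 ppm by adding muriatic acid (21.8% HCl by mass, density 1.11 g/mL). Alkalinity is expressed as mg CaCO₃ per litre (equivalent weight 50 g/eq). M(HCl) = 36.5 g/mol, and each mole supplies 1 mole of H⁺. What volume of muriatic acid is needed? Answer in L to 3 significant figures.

(a) Available chlorine delivered: 1710 g × 0.892 = 1525 g as Cl₂.
(a) Concentration rise: 1525 g / 641,000 L = 2.38 mg/L = 2.38 ppm.
(a) Final FC: 1.7 + 2.38 = 4.08 ppm.

(b) Alkalinity to neutralize: (256 − 111) = 145 mg/L as CaCO₃ × 897,000 L = 130,100 g as CaCO₃.
(b) Equivalents of H⁺ required: 130,100 ÷ 50 g/eq = 2601 eq = 2601 mol HCl.
(b) Mass of HCl: 2601 × 36.5 = 94,950 g.
(b) Mass of 21.8% solution: 94,950 / 0.218 = 435,500 g.
(b) Volume: 435,500 g ÷ 1.11 g/mL = 392,400 mL.

(a) 4.08 ppm; (b) 392 L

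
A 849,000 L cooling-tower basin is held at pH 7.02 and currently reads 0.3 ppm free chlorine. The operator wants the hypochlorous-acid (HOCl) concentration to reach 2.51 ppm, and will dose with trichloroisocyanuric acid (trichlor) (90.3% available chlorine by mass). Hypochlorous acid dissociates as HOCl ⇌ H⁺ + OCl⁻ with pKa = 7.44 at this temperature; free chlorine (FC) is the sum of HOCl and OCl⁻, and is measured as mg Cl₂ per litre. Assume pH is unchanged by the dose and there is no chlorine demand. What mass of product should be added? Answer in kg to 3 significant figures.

2.98 kg

[OCl⁻]/[HOCl] = 10^(pH − pKa) = 10^(7.02 − 7.44) = 0.3802; fraction as HOCl = 1/(1 + 0.3802) = 0.7245.
Free chlorine required for 2.51 ppm HOCl: 2.51 / 0.7245 = 3.464 ppm.
FC to add: 3.464 − 0.3 = 3.164 mg/L as Cl₂.
Cl₂ equivalent: 3.164 mg/L × 849,000 L = 2686 g.
Product at 90.3% available Cl: 2686 / 0.903 = 2975 g.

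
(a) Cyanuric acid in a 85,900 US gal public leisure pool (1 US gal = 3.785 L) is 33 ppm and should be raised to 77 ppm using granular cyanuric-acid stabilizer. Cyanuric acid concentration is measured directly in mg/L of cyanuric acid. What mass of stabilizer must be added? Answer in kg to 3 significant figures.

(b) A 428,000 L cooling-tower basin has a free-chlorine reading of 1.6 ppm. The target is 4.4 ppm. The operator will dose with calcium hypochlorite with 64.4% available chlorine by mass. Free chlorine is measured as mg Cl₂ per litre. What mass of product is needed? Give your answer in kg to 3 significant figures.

(a) 14.3 kg; (b) 1.86 kg

(a) Volume: 85,900 US gal × 3.785 L/gal = 325,132 L.
(a) CYA to add: (77 − 33) = 44 mg/L × 325,132 L = 14,310 g cyanuric acid.

(b) Chlorine deficit: 4.4 − 1.6 = 2.8 ppm = 2.8 mg/L as Cl₂.
(b) Cl₂ equivalent needed: 2.8 mg/L × 428,000 L = 1,198,000 mg = 1198 g.
(b) Product at 64.4% available chlorine: 1198 / 0.644 = 1861 g.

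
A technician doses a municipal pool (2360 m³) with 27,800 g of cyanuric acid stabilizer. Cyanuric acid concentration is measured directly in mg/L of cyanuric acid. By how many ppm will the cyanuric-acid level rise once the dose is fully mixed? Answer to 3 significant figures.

11.8 ppm

Volume: 2360 m³ = 2,360,000 L.
Rise: 27,800 g / 2,360,000 L × 1000 = 11.78 mg/L.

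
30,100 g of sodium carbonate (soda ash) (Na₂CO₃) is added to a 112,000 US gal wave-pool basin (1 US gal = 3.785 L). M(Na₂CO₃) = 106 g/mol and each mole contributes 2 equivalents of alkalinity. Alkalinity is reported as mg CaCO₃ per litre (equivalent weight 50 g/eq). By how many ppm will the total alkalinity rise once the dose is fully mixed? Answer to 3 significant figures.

Volume: 112,000 US gal × 3.785 L/gal = 423,920 L.
Moles of Na₂CO₃: 30,100 g ÷ 106 g/mol = 284 mol → 567.9 eq of alkalinity.
As CaCO₃: 567.9 eq × 50 g/eq = 28,400 g.
Rise: 28,400 g / 423,920 L × 1000 = 66.98 mg/L.

67.0 ppm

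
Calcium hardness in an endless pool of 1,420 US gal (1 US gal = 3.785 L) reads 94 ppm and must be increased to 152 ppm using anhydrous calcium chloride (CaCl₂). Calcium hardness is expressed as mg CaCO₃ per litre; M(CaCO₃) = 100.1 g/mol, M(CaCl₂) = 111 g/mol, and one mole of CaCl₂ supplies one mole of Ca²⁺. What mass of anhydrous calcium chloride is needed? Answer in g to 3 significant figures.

346 g

Volume: 1,420 US gal × 3.785 L/gal = 5,375 L.
Hardness to add: (152 − 94) = 58 mg/L as CaCO₃ × 5,375 L = 311.7 g as CaCO₃.
Moles of Ca²⁺ (1 mol Ca²⁺ ≡ 1 mol CaCO₃): 311.7 / 100.1 g/mol = 3.114 mol.
Mass of CaCl₂: 3.114 × 111 = 345.7 g.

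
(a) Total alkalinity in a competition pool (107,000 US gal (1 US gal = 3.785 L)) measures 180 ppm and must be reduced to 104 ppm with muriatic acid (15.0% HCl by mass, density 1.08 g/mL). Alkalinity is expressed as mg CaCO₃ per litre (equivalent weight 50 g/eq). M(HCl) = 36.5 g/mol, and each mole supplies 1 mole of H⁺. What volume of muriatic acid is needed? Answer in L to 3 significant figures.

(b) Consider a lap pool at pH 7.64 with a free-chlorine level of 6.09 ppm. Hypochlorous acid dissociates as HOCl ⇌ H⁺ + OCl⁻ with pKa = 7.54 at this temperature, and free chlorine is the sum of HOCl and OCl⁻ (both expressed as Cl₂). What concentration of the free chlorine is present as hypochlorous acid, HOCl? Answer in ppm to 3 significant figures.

(a) 139 L; (b) 2.70 ppm

(a) Volume: 107,000 US gal × 3.785 L/gal = 404,995 L.
(a) Alkalinity to neutralize: (180 − 104) = 76 mg/L as CaCO₃ × 404,995 L = 30,780 g as CaCO₃.
(a) Equivalents of H⁺ required: 30,780 ÷ 50 g/eq = 615.6 eq = 615.6 mol HCl.
(a) Mass of HCl: 615.6 × 36.5 = 22,470 g.
(a) Mass of 15.0% solution: 22,470 / 0.15 = 149,800 g.
(a) Volume: 149,800 g ÷ 1.08 g/mL = 138,700 mL.

(b) [OCl⁻]/[HOCl] = 10^(pH − pKa) = 10^(7.64 − 7.54) = 10^0.10 = 1.259.
(b) Fraction as HOCl = 1 / (1 + 1.259) = 0.4427.
(b) HOCl = 0.4427 × 6.09 ppm = 2.696 ppm.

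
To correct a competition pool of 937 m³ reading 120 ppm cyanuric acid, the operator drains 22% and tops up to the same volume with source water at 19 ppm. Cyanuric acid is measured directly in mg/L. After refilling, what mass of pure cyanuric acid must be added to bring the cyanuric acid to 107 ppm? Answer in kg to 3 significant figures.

Volume: 937 m³ = 937,000 L.
After draining 22% and refilling: 120 × 0.78 + 19 × 0.22 = 97.78 ppm.
Deficit to target: 107 − 97.78 = 9.22 mg/L.
Mass: 9.22 mg/L × 937,000 L = 8639 g cyanuric acid.

8.64 kg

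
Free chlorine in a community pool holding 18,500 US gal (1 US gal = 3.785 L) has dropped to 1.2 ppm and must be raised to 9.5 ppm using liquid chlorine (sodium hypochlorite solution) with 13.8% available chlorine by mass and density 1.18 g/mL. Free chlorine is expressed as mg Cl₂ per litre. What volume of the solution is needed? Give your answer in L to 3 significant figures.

3.57 L

Volume: 18,500 US gal × 3.785 L/gal = 70,022 L.
Chlorine deficit: 9.5 − 1.2 = 8.3 ppm = 8.3 mg/L as Cl₂.
Cl₂ equivalent needed: 8.3 mg/L × 70,022 L = 581,200 mg = 581.2 g.
Product at 13.8% available chlorine: 581.2 / 0.138 = 4211 g.
Volume at density 1.18 g/mL: 4211 g ÷ 1.18 g/mL = 3569 mL.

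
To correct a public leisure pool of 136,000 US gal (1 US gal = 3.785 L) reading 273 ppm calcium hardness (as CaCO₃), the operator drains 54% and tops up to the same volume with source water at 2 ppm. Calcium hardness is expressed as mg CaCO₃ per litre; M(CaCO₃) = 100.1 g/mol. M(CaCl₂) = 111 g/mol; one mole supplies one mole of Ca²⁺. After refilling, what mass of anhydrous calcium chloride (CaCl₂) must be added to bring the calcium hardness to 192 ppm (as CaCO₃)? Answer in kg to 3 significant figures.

37.3 kg

Volume: 136,000 US gal × 3.785 L/gal = 514,760 L.
After draining 54% and refilling: 273 × 0.46 + 2 × 0.54 = 126.66 ppm.
Deficit to target: 192 − 126.66 = 65.34 mg/L.
As CaCO₃: 65.34 mg/L × 514,760 L = 33,630 g; ÷ 100.1 = 336 mol Ca²⁺.
Mass: 336 × 111 = 37,300 g.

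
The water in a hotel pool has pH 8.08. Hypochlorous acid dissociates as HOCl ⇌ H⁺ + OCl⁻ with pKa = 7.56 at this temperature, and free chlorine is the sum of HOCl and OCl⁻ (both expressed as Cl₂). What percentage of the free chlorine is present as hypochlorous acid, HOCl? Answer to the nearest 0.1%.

23.2%

[OCl⁻]/[HOCl] = 10^(pH − pKa) = 10^(8.08 − 7.56) = 10^0.52 = 3.311.
Fraction as HOCl = 1 / (1 + 3.311) = 0.2319.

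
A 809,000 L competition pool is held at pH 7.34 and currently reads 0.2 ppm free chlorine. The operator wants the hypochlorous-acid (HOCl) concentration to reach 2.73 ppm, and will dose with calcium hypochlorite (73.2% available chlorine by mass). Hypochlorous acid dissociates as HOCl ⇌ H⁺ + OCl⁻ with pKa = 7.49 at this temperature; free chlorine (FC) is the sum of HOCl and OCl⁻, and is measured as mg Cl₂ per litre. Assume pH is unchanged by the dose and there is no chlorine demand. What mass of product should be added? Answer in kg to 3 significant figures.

4.93 kg

[OCl⁻]/[HOCl] = 10^(pH − pKa) = 10^(7.34 − 7.49) = 0.7079; fraction as HOCl = 1/(1 + 0.7079) = 0.5855.
Free chlorine required for 2.73 ppm HOCl: 2.73 / 0.5855 = 4.663 ppm.
FC to add: 4.663 − 0.2 = 4.463 mg/L as Cl₂.
Cl₂ equivalent: 4.463 mg/L × 809,000 L = 3610 g.
Product at 73.2% available Cl: 3610 / 0.732 = 4932 g.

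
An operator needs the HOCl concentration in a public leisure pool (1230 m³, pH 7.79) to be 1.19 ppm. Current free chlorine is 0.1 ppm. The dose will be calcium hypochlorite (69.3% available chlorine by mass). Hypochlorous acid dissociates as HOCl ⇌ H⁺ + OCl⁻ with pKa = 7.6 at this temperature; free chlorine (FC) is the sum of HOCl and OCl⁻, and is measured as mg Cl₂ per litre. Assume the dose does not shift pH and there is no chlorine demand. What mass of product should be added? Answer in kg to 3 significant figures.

5.21 kg

Volume: 1230 m³ = 1,230,000 L.
[OCl⁻]/[HOCl] = 10^(pH − pKa) = 10^(7.79 − 7.6) = 1.549; fraction as HOCl = 1/(1 + 1.549) = 0.3923.
Free chlorine required for 1.19 ppm HOCl: 1.19 / 0.3923 = 3.033 ppm.
FC to add: 3.033 − 0.1 = 2.933 mg/L as Cl₂.
Cl₂ equivalent: 2.933 mg/L × 1,230,000 L = 3608 g.
Product at 69.3% available Cl: 3608 / 0.693 = 5206 g.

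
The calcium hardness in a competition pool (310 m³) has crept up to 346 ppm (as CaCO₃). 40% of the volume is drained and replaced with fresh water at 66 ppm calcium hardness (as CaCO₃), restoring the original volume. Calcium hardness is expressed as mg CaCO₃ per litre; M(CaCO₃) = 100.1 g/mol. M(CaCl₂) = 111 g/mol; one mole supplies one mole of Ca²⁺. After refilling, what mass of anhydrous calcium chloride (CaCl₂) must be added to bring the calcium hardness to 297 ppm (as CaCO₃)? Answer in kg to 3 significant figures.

Volume: 310 m³ = 310,000 L.
After draining 40% and refilling: 346 × 0.60 + 66 × 0.40 = 234 ppm.
Deficit to target: 297 − 234 = 63 mg/L.
As CaCO₃: 63 mg/L × 310,000 L = 19,530 g; ÷ 100.1 = 195.1 mol Ca²⁺.
Mass: 195.1 × 111 = 21,660 g.

21.7 kg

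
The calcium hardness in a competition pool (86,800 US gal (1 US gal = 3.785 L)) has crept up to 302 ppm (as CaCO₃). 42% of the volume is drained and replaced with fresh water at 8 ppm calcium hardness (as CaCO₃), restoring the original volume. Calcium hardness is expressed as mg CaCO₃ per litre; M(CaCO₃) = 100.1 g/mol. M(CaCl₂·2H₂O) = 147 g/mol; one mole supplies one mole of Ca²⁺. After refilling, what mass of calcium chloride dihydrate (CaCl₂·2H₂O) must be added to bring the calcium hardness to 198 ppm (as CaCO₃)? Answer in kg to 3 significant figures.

Volume: 86,800 US gal × 3.785 L/gal = 328,538 L.
After draining 42% and refilling: 302 × 0.58 + 8 × 0.42 = 178.52 ppm.
Deficit to target: 198 − 178.52 = 19.48 mg/L.
As CaCO₃: 19.48 mg/L × 328,538 L = 6400 g; ÷ 100.1 = 63.94 mol Ca²⁺.
Mass: 63.94 × 147 = 9398 g.

9.40 kg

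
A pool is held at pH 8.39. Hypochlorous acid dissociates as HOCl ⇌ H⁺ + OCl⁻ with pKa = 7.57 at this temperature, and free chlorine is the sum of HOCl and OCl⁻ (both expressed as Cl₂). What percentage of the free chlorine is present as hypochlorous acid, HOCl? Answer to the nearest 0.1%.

[OCl⁻]/[HOCl] = 10^(pH − pKa) = 10^(8.39 − 7.57) = 10^0.82 = 6.607.
Fraction as HOCl = 1 / (1 + 6.607) = 0.1315.

13.1%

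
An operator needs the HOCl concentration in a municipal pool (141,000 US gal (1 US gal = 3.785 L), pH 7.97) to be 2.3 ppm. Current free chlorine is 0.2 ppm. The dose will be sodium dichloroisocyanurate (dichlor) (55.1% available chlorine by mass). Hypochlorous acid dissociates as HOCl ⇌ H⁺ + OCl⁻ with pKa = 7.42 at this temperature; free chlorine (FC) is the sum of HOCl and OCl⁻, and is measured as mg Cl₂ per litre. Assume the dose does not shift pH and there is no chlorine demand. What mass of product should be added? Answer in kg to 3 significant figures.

9.94 kg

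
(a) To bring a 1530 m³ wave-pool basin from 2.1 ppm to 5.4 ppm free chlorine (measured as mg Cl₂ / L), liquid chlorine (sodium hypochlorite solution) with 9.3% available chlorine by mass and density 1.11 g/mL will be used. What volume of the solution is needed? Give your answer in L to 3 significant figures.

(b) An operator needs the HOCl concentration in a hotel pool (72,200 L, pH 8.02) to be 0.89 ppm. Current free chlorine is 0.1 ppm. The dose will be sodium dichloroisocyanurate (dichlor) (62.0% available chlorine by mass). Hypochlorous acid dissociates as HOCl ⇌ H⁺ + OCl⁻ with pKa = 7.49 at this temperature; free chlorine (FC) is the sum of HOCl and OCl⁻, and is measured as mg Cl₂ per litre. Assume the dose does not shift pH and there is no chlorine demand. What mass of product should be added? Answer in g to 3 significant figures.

(a) 48.9 L; (b) 443 g

(a) Volume: 1530 m³ = 1,530,000 L.
(a) Chlorine deficit: 5.4 − 2.1 = 3.3 ppm = 3.3 mg/L as Cl₂.
(a) Cl₂ equivalent needed: 3.3 mg/L × 1,530,000 L = 5,049,000 mg = 5049 g.
(a) Product at 9.3% available chlorine: 5049 / 0.093 = 54,290 g.
(a) Volume at density 1.11 g/mL: 54,290 g ÷ 1.11 g/mL = 48,910 mL.

(b) [OCl⁻]/[HOCl] = 10^(pH − pKa) = 10^(8.02 − 7.49) = 3.388; fraction as HOCl = 1/(1 + 3.388) = 0.2279.
(b) Free chlorine required for 0.89 ppm HOCl: 0.89 / 0.2279 = 3.906 ppm.
(b) FC to add: 3.906 − 0.1 = 3.806 mg/L as Cl₂.
(b) Cl₂ equivalent: 3.806 mg/L × 72,200 L = 274.8 g.
(b) Product at 62.0% available Cl: 274.8 / 0.62 = 443.2 g.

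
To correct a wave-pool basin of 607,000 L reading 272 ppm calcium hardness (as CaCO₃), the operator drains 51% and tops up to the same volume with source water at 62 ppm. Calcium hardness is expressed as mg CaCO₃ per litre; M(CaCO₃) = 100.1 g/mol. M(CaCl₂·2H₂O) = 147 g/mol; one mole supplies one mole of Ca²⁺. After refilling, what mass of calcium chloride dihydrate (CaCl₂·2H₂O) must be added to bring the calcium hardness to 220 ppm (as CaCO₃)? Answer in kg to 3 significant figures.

49.1 kg

After draining 51% and refilling: 272 × 0.49 + 62 × 0.51 = 164.9 ppm.
Deficit to target: 220 − 164.9 = 55.1 mg/L.
As CaCO₃: 55.1 mg/L × 607,000 L = 33,450 g; ÷ 100.1 = 334.1 mol Ca²⁺.
Mass: 334.1 × 147 = 49,120 g.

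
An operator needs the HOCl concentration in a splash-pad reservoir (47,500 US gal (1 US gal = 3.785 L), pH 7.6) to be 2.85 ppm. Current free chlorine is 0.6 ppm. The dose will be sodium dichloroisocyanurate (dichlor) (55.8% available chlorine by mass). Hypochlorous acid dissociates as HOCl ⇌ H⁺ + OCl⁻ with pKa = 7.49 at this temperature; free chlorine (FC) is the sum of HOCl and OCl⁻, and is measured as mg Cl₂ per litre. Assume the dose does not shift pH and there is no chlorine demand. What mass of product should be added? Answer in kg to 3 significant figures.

1.91 kg

Volume: 47,500 US gal × 3.785 L/gal = 179,788 L.
[OCl⁻]/[HOCl] = 10^(pH − pKa) = 10^(7.6 − 7.49) = 1.288; fraction as HOCl = 1/(1 + 1.288) = 0.437.
Free chlorine required for 2.85 ppm HOCl: 2.85 / 0.437 = 6.522 ppm.
FC to add: 6.522 − 0.6 = 5.922 mg/L as Cl₂.
Cl₂ equivalent: 5.922 mg/L × 179,788 L = 1065 g.
Product at 55.8% available Cl: 1065 / 0.558 = 1908 g.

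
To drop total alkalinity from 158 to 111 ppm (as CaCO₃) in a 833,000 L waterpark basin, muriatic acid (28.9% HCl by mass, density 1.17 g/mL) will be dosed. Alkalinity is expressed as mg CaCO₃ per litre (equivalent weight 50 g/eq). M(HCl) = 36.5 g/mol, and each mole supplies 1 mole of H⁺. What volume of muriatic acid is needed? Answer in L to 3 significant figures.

Alkalinity to neutralize: (158 − 111) = 47 mg/L as CaCO₃ × 833,000 L = 39,150 g as CaCO₃.
Equivalents of H⁺ required: 39,150 ÷ 50 g/eq = 783 eq = 783 mol HCl.
Mass of HCl: 783 × 36.5 = 28,580 g.
Mass of 28.9% solution: 28,580 / 0.289 = 98,890 g.
Volume: 98,890 g ÷ 1.17 g/mL = 84,520 mL.

84.5 L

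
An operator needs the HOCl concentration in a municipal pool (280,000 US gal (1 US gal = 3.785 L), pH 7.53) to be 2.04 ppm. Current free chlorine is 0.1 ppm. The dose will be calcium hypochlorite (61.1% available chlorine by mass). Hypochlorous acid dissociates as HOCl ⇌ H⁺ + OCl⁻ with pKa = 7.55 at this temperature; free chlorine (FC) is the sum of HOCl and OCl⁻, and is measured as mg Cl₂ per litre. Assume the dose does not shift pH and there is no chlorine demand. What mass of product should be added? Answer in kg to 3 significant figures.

Volume: 280,000 US gal × 3.785 L/gal = 1,059,800 L.
[OCl⁻]/[HOCl] = 10^(pH − pKa) = 10^(7.53 − 7.55) = 0.955; fraction as HOCl = 1/(1 + 0.955) = 0.5115.
Free chlorine required for 2.04 ppm HOCl: 2.04 / 0.5115 = 3.988 ppm.
FC to add: 3.988 − 0.1 = 3.888 mg/L as Cl₂.
Cl₂ equivalent: 3.888 mg/L × 1,059,800 L = 4121 g.
Product at 61.1% available Cl: 4121 / 0.611 = 6744 g.

6.74 kg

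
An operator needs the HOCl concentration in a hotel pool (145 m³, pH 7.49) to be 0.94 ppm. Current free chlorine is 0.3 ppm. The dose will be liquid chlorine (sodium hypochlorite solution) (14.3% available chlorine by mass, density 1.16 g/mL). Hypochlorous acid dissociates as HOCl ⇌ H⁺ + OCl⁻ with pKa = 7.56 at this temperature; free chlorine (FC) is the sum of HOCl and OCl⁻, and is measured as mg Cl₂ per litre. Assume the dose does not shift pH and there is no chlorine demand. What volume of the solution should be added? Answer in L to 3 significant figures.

1.26 L

Volume: 145 m³ = 145,000 L.
[OCl⁻]/[HOCl] = 10^(pH − pKa) = 10^(7.49 − 7.56) = 0.8511; fraction as HOCl = 1/(1 + 0.8511) = 0.5402.
Free chlorine required for 0.94 ppm HOCl: 0.94 / 0.5402 = 1.74 ppm.
FC to add: 1.74 − 0.3 = 1.44 mg/L as Cl₂.
Cl₂ equivalent: 1.44 mg/L × 145,000 L = 208.8 g.
Product at 14.3% available Cl: 208.8 / 0.143 = 1460 g.
Volume: 1460 g ÷ 1.16 g/mL = 1259 mL.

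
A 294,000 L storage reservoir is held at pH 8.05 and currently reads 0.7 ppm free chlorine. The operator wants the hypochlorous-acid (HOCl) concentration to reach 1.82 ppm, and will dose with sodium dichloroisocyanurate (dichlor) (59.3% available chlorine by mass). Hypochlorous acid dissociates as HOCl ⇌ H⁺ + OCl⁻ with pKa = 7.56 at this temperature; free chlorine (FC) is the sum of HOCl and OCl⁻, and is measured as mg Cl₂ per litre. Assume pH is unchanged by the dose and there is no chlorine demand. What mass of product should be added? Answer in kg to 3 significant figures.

3.34 kg

[OCl⁻]/[HOCl] = 10^(pH − pKa) = 10^(8.05 − 7.56) = 3.09; fraction as HOCl = 1/(1 + 3.09) = 0.2445.
Free chlorine required for 1.82 ppm HOCl: 1.82 / 0.2445 = 7.444 ppm.
FC to add: 7.444 − 0.7 = 6.744 mg/L as Cl₂.
Cl₂ equivalent: 6.744 mg/L × 294,000 L = 1983 g.
Product at 59.3% available Cl: 1983 / 0.593 = 3344 g.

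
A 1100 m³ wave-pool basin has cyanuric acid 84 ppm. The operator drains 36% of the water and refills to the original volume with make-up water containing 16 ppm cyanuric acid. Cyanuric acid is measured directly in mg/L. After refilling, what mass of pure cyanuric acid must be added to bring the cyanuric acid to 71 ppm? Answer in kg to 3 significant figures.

12.6 kg

Volume: 1100 m³ = 1,100,000 L.
After draining 36% and refilling: 84 × 0.64 + 16 × 0.36 = 59.52 ppm.
Deficit to target: 71 − 59.52 = 11.48 mg/L.
Mass: 11.48 mg/L × 1,100,000 L = 12,630 g cyanuric acid.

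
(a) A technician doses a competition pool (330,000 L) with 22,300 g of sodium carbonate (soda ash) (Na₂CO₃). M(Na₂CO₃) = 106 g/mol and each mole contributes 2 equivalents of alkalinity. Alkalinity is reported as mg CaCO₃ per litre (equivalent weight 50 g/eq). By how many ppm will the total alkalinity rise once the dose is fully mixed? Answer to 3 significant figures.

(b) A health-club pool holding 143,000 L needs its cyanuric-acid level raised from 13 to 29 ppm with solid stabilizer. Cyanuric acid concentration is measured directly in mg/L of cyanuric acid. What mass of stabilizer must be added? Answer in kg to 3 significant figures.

(a) Moles of Na₂CO₃: 22,300 g ÷ 106 g/mol = 210.4 mol → 420.8 eq of alkalinity.
(a) As CaCO₃: 420.8 eq × 50 g/eq = 21,040 g.
(a) Rise: 21,040 g / 330,000 L × 1000 = 63.75 mg/L.

(b) CYA to add: (29 − 13) = 16 mg/L × 143,000 L = 2288 g cyanuric acid.

(a) 63.8 ppm; (b) 2.29 kg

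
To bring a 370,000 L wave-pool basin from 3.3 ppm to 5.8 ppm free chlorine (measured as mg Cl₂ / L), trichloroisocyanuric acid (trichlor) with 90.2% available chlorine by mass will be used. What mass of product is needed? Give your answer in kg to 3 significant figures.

Chlorine deficit: 5.8 − 3.3 = 2.5 ppm = 2.5 mg/L as Cl₂.
Cl₂ equivalent needed: 2.5 mg/L × 370,000 L = 925,000 mg = 925 g.
Product at 90.2% available chlorine: 925 / 0.902 = 1025 g.

1.03 kg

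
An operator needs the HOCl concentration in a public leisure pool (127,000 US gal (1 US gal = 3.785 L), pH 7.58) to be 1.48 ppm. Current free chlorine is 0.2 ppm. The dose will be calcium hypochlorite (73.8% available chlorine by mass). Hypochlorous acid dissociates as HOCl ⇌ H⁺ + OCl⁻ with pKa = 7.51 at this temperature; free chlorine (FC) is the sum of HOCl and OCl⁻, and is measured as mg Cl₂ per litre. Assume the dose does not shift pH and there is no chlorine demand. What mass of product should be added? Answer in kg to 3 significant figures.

1.97 kg

Volume: 127,000 US gal × 3.785 L/gal = 480,695 L.
[OCl⁻]/[HOCl] = 10^(pH − pKa) = 10^(7.58 − 7.51) = 1.175; fraction as HOCl = 1/(1 + 1.175) = 0.4598.
Free chlorine required for 1.48 ppm HOCl: 1.48 / 0.4598 = 3.219 ppm.
FC to add: 3.219 − 0.2 = 3.019 mg/L as Cl₂.
Cl₂ equivalent: 3.019 mg/L × 480,695 L = 1451 g.
Product at 73.8% available Cl: 1451 / 0.738 = 1966 g.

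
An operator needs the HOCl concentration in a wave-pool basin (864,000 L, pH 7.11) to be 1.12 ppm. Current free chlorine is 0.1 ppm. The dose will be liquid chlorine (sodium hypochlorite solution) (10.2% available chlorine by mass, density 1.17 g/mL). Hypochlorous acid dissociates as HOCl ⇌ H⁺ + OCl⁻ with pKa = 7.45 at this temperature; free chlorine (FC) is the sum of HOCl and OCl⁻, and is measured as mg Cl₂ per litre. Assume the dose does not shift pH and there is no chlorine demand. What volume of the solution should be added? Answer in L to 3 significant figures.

[OCl⁻]/[HOCl] = 10^(pH − pKa) = 10^(7.11 − 7.45) = 0.4571; fraction as HOCl = 1/(1 + 0.4571) = 0.6863.
Free chlorine required for 1.12 ppm HOCl: 1.12 / 0.6863 = 1.632 ppm.
FC to add: 1.632 − 0.1 = 1.532 mg/L as Cl₂.
Cl₂ equivalent: 1.532 mg/L × 864,000 L = 1324 g.
Product at 10.2% available Cl: 1324 / 0.102 = 12,980 g.
Volume: 12,980 g ÷ 1.17 g/mL = 11,090 mL.

11.1 L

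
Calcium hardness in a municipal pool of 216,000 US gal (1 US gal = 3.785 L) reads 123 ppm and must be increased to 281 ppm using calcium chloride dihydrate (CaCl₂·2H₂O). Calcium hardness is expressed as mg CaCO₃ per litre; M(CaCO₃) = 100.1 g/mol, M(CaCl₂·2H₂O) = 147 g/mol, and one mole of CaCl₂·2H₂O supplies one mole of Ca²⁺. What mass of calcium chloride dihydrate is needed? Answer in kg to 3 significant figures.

190 kg

Volume: 216,000 US gal × 3.785 L/gal = 817,560 L.
Hardness to add: (281 − 123) = 158 mg/L as CaCO₃ × 817,560 L = 129,200 g as CaCO₃.
Moles of Ca²⁺ (1 mol Ca²⁺ ≡ 1 mol CaCO₃): 129,200 / 100.1 g/mol = 1290 mol.
Mass of CaCl₂·2H₂O: 1290 × 147 = 189,700 g.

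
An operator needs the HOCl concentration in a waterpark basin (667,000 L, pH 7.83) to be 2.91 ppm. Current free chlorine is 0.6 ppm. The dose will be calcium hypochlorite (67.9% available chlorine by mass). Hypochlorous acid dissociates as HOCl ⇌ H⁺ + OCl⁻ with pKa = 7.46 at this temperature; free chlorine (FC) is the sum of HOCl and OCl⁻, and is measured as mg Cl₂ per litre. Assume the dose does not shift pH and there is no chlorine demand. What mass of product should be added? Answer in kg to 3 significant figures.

8.97 kg

[OCl⁻]/[HOCl] = 10^(pH − pKa) = 10^(7.83 − 7.46) = 2.344; fraction as HOCl = 1/(1 + 2.344) = 0.299.
Free chlorine required for 2.91 ppm HOCl: 2.91 / 0.299 = 9.732 ppm.
FC to add: 9.732 − 0.6 = 9.132 mg/L as Cl₂.
Cl₂ equivalent: 9.132 mg/L × 667,000 L = 6091 g.
Product at 67.9% available Cl: 6091 / 0.679 = 8970 g.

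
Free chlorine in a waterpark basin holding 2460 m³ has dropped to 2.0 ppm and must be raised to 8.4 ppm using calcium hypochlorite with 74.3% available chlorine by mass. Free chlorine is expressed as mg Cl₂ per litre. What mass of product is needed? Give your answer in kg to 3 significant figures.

21.2 kg

Volume: 2460 m³ = 2,460,000 L.
Chlorine deficit: 8.4 − 2.0 = 6.4 ppm = 6.4 mg/L as Cl₂.
Cl₂ equivalent needed: 6.4 mg/L × 2,460,000 L = 15,740,000 mg = 15,740 g.
Product at 74.3% available chlorine: 15,740 / 0.743 = 21,190 g.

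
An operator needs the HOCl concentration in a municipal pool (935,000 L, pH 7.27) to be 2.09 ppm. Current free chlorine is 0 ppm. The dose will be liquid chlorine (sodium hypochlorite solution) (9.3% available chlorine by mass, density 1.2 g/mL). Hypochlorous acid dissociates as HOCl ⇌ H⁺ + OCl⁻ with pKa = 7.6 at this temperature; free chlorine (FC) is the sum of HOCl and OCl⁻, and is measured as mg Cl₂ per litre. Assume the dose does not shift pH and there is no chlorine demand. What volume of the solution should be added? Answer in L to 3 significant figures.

25.7 L

[OCl⁻]/[HOCl] = 10^(pH − pKa) = 10^(7.27 − 7.6) = 0.4677; fraction as HOCl = 1/(1 + 0.4677) = 0.6813.
Free chlorine required for 2.09 ppm HOCl: 2.09 / 0.6813 = 3.068 ppm.
FC to add: 3.068 − 0 = 3.068 mg/L as Cl₂.
Cl₂ equivalent: 3.068 mg/L × 935,000 L = 2868 g.
Product at 9.3% available Cl: 2868 / 0.093 = 30,840 g.
Volume: 30,840 g ÷ 1.2 g/mL = 25,700 mL.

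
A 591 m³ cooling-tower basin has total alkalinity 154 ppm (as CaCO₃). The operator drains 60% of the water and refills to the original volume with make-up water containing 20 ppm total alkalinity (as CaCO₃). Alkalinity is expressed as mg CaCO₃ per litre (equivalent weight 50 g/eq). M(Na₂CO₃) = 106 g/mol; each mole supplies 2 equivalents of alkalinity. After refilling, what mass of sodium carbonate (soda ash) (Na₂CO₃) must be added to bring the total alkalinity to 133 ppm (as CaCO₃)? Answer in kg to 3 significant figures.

37.2 kg

Volume: 591 m³ = 591,000 L.
After draining 60% and refilling: 154 × 0.40 + 20 × 0.60 = 73.6 ppm.
Deficit to target: 133 − 73.6 = 59.4 mg/L.
As CaCO₃: 59.4 mg/L × 591,000 L = 35,110 g; ÷ 50 g/eq ÷ 2 = 351.1 mol Na₂CO₃.
Mass: 351.1 × 106 = 37,210 g.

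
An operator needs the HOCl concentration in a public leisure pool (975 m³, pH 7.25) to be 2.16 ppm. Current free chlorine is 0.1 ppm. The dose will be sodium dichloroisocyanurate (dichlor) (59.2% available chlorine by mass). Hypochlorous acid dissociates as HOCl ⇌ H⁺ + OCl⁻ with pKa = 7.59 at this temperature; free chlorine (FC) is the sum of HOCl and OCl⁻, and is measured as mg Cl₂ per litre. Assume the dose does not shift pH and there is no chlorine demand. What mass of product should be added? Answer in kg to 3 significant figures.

5.02 kg

Volume: 975 m³ = 975,000 L.
[OCl⁻]/[HOCl] = 10^(pH − pKa) = 10^(7.25 − 7.59) = 0.4571; fraction as HOCl = 1/(1 + 0.4571) = 0.6863.
Free chlorine required for 2.16 ppm HOCl: 2.16 / 0.6863 = 3.147 ppm.
FC to add: 3.147 − 0.1 = 3.047 mg/L as Cl₂.
Cl₂ equivalent: 3.047 mg/L × 975,000 L = 2971 g.
Product at 59.2% available Cl: 2971 / 0.592 = 5019 g.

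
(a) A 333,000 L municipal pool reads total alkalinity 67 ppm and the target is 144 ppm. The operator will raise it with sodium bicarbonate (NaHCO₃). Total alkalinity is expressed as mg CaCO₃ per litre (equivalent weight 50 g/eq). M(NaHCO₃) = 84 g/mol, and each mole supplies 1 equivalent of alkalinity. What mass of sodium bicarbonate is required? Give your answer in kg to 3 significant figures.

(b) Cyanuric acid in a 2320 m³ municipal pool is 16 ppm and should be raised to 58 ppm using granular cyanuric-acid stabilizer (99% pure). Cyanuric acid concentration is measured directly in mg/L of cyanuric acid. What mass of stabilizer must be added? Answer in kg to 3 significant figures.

(a) 43.1 kg; (b) 98.4 kg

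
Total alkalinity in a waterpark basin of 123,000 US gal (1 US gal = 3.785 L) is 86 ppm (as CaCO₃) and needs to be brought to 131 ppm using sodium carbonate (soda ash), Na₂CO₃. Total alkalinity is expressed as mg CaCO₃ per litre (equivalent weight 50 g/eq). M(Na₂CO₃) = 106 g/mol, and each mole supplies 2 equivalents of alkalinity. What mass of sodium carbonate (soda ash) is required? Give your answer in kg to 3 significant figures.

Volume: 123,000 US gal × 3.785 L/gal = 465,555 L.
Alkalinity to add: (131 − 86) = 45 mg/L as CaCO₃ × 465,555 L = 20,950 g as CaCO₃.
Equivalents: 20,950 g ÷ 50 g/eq = 419 eq.
Each mole of Na₂CO₃ supplies 2 eq, so 419 / 2 = 209.5 mol.
Mass: 209.5 mol × 106 g/mol = 22,210 g.

22.2 kg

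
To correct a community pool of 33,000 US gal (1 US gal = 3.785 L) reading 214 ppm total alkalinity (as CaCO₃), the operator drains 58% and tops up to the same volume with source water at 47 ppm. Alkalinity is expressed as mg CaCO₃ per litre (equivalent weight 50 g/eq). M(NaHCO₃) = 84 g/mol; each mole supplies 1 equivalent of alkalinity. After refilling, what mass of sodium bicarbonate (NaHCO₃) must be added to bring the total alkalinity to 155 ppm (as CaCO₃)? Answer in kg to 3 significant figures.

Volume: 33,000 US gal × 3.785 L/gal = 124,905 L.
After draining 58% and refilling: 214 × 0.42 + 47 × 0.58 = 117.14 ppm.
Deficit to target: 155 − 117.14 = 37.86 mg/L.
As CaCO₃: 37.86 mg/L × 124,905 L = 4729 g; ÷ 50 g/eq ÷ 1 = 94.58 mol NaHCO₃.
Mass: 94.58 × 84 = 7945 g.

7.94 kg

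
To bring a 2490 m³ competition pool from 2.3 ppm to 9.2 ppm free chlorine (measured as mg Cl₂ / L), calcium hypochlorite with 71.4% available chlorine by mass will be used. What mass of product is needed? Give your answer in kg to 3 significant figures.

24.1 kg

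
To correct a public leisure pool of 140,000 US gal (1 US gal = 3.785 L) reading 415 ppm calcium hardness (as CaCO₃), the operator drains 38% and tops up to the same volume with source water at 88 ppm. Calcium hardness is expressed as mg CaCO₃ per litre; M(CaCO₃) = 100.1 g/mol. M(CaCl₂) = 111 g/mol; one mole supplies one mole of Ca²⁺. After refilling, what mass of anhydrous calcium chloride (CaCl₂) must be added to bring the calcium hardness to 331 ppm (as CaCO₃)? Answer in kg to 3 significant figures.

Volume: 140,000 US gal × 3.785 L/gal = 529,900 L.
After draining 38% and refilling: 415 × 0.62 + 88 × 0.38 = 290.74 ppm.
Deficit to target: 331 − 290.74 = 40.26 mg/L.
As CaCO₃: 40.26 mg/L × 529,900 L = 21,330 g; ÷ 100.1 = 213.1 mol Ca²⁺.
Mass: 213.1 × 111 = 23,660 g.

23.7 kg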